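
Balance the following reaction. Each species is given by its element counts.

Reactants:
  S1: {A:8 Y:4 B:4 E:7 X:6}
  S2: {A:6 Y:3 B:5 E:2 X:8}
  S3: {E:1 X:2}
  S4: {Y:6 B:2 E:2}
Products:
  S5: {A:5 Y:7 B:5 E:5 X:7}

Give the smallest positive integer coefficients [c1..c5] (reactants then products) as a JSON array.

Coefficients: [1, 2, 3, 3, 4]

A: 1·8+2·6+3·0+3·0 = 20 | 4·5 = 20
Y: 1·4+2·3+3·0+3·6 = 28 | 4·7 = 28
B: 1·4+2·5+3·0+3·2 = 20 | 4·5 = 20
E: 1·7+2·2+3·1+3·2 = 20 | 4·5 = 20
X: 1·6+2·8+3·2+3·0 = 28 | 4·7 = 28
gcd(1,2,3,3,4) = 1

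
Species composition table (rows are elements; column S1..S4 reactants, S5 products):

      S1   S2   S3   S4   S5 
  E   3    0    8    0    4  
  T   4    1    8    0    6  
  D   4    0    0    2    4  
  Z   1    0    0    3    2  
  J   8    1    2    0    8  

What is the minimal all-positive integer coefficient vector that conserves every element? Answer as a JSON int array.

E: 4·3+6·0+1·8+2·0 = 20 | 5·4 = 20
T: 4·4+6·1+1·8+2·0 = 30 | 5·6 = 30
D: 4·4+6·0+1·0+2·2 = 20 | 5·4 = 20
Z: 4·1+6·0+1·0+2·3 = 10 | 5·2 = 10
J: 4·8+6·1+1·2+2·0 = 40 | 5·8 = 40
gcd(4,6,1,2,5) = 1

Coefficients: [4, 6, 1, 2, 5]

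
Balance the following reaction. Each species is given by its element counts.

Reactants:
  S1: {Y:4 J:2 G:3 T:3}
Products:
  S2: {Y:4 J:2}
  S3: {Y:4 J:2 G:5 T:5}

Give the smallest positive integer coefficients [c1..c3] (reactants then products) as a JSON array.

Coefficients: [5, 2, 3]

Y: 5·4 = 20 | 2·4+3·4 = 20
J: 5·2 = 10 | 2·2+3·2 = 10
G: 5·3 = 15 | 2·0+3·5 = 15
T: 5·3 = 15 | 2·0+3·5 = 15
gcd(5,2,3) = 1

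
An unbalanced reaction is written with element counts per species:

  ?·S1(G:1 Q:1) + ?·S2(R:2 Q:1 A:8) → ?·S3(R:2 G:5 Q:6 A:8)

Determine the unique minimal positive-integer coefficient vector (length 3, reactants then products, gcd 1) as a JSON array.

R: 5·0+1·2 = 2 | 1·2 = 2
G: 5·1+1·0 = 5 | 1·5 = 5
Q: 5·1+1·1 = 6 | 1·6 = 6
A: 5·0+1·8 = 8 | 1·8 = 8
gcd(5,1,1) = 1

Coefficients: [5, 1, 1]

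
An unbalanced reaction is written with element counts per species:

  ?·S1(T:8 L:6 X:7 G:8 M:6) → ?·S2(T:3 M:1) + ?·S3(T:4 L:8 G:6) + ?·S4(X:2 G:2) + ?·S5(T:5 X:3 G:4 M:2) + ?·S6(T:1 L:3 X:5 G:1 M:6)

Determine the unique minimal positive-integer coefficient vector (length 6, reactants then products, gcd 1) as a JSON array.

T: 6·8 = 48 | 4·3+3·4+5·0+4·5+4·1 = 48
L: 6·6 = 36 | 4·0+3·8+5·0+4·0+4·3 = 36
X: 6·7 = 42 | 4·0+3·0+5·2+4·3+4·5 = 42
G: 6·8 = 48 | 4·0+3·6+5·2+4·4+4·1 = 48
M: 6·6 = 36 | 4·1+3·0+5·0+4·2+4·6 = 36
gcd(6,4,3,5,4,4) = 1

Coefficients: [6, 4, 3, 5, 4, 4]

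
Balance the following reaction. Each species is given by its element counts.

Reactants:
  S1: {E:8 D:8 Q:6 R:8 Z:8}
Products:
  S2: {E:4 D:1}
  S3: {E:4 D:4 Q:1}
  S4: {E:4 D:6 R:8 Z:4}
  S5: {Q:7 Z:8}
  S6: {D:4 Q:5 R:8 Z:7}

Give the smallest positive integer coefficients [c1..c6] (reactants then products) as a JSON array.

E: 5·8 = 40 | 6·4+3·4+1·4+1·0+4·0 = 40
D: 5·8 = 40 | 6·1+3·4+1·6+1·0+4·4 = 40
Q: 5·6 = 30 | 6·0+3·1+1·0+1·7+4·5 = 30
R: 5·8 = 40 | 6·0+3·0+1·8+1·0+4·8 = 40
Z: 5·8 = 40 | 6·0+3·0+1·4+1·8+4·7 = 40
gcd(5,6,3,1,1,4) = 1

Coefficients: [5, 6, 3, 1, 1, 4]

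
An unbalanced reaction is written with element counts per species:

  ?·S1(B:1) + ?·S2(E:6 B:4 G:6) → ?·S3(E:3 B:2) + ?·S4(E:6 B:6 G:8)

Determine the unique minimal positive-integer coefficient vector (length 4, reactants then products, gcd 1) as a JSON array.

Coefficients: [6, 4, 2, 3]

E: 6·0+4·6 = 24 | 2·3+3·6 = 24
B: 6·1+4·4 = 22 | 2·2+3·6 = 22
G: 6·0+4·6 = 24 | 2·0+3·8 = 24
gcd(6,4,2,3) = 1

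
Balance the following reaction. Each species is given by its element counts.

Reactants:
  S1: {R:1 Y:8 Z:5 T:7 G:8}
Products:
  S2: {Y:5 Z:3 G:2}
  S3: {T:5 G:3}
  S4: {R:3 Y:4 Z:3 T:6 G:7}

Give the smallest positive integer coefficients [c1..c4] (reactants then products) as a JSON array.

Coefficients: [3, 4, 3, 1]

R: 3·1 = 3 | 4·0+3·0+1·3 = 3
Y: 3·8 = 24 | 4·5+3·0+1·4 = 24
Z: 3·5 = 15 | 4·3+3·0+1·3 = 15
T: 3·7 = 21 | 4·0+3·5+1·6 = 21
G: 3·8 = 24 | 4·2+3·3+1·7 = 24
gcd(3,4,3,1) = 1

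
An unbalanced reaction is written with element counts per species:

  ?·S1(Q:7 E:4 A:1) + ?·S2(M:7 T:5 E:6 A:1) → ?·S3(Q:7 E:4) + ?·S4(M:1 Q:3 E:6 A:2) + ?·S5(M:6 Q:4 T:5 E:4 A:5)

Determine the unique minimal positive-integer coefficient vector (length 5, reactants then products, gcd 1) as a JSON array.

Coefficients: [6, 1, 5, 1, 1]

M: 6·0+1·7 = 7 | 5·0+1·1+1·6 = 7
Q: 6·7+1·0 = 42 | 5·7+1·3+1·4 = 42
T: 6·0+1·5 = 5 | 5·0+1·0+1·5 = 5
E: 6·4+1·6 = 30 | 5·4+1·6+1·4 = 30
A: 6·1+1·1 = 7 | 5·0+1·2+1·5 = 7
gcd(6,1,5,1,1) = 1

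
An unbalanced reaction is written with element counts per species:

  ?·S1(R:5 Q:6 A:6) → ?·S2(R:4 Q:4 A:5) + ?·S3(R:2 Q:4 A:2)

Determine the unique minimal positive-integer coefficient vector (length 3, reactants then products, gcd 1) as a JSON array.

R: 2·5 = 10 | 2·4+1·2 = 10
Q: 2·6 = 12 | 2·4+1·4 = 12
A: 2·6 = 12 | 2·5+1·2 = 12
gcd(2,2,1) = 1

Coefficients: [2, 2, 1]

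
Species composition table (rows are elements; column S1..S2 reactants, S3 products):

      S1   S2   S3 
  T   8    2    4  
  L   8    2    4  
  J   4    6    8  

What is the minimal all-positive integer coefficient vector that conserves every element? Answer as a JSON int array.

Coefficients: [1, 6, 5]

T: 1·8+6·2 = 20 | 5·4 = 20
L: 1·8+6·2 = 20 | 5·4 = 20
J: 1·4+6·6 = 40 | 5·8 = 40
gcd(1,6,5) = 1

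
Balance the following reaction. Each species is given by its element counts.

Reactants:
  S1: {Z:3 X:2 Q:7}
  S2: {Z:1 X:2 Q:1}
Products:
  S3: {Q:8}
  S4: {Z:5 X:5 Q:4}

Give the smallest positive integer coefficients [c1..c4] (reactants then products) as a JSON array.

Coefficients: [5, 5, 3, 4]

Z: 5·3+5·1 = 20 | 3·0+4·5 = 20
X: 5·2+5·2 = 20 | 3·0+4·5 = 20
Q: 5·7+5·1 = 40 | 3·8+4·4 = 40
gcd(5,5,3,4) = 1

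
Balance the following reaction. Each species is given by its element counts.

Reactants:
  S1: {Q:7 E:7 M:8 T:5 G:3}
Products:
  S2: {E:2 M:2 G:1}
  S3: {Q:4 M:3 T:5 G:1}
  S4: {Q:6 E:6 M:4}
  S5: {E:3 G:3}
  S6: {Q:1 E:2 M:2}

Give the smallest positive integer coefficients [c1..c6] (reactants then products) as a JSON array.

Q: 4·7 = 28 | 2·0+4·4+1·6+2·0+6·1 = 28
E: 4·7 = 28 | 2·2+4·0+1·6+2·3+6·2 = 28
M: 4·8 = 32 | 2·2+4·3+1·4+2·0+6·2 = 32
T: 4·5 = 20 | 2·0+4·5+1·0+2·0+6·0 = 20
G: 4·3 = 12 | 2·1+4·1+1·0+2·3+6·0 = 12
gcd(4,2,4,1,2,6) = 1

Coefficients: [4, 2, 4, 1, 2, 6]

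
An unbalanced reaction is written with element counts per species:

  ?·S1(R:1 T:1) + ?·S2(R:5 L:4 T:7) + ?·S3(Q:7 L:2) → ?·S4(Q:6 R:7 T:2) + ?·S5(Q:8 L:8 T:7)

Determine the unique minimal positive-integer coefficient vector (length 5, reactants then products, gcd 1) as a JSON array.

Coefficients: [2, 1, 2, 1, 1]

Q: 2·0+1·0+2·7 = 14 | 1·6+1·8 = 14
R: 2·1+1·5+2·0 = 7 | 1·7+1·0 = 7
L: 2·0+1·4+2·2 = 8 | 1·0+1·8 = 8
T: 2·1+1·7+2·0 = 9 | 1·2+1·7 = 9
gcd(2,1,2,1,1) = 1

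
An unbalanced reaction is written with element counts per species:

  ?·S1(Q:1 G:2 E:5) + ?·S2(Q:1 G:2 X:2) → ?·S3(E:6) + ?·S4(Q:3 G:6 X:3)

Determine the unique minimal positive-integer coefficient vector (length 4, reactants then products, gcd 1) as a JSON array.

Coefficients: [6, 6, 5, 4]

Q: 6·1+6·1 = 12 | 5·0+4·3 = 12
G: 6·2+6·2 = 24 | 5·0+4·6 = 24
X: 6·0+6·2 = 12 | 5·0+4·3 = 12
E: 6·5+6·0 = 30 | 5·6+4·0 = 30
gcd(6,6,5,4) = 1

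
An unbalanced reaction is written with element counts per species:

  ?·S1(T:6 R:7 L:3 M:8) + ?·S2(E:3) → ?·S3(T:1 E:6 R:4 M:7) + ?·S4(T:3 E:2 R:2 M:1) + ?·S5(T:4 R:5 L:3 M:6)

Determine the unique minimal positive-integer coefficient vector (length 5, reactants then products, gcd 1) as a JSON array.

T: 5·6+4·0 = 30 | 1·1+3·3+5·4 = 30
E: 5·0+4·3 = 12 | 1·6+3·2+5·0 = 12
R: 5·7+4·0 = 35 | 1·4+3·2+5·5 = 35
L: 5·3+4·0 = 15 | 1·0+3·0+5·3 = 15
M: 5·8+4·0 = 40 | 1·7+3·1+5·6 = 40
gcd(5,4,1,3,5) = 1

Coefficients: [5, 4, 1, 3, 5]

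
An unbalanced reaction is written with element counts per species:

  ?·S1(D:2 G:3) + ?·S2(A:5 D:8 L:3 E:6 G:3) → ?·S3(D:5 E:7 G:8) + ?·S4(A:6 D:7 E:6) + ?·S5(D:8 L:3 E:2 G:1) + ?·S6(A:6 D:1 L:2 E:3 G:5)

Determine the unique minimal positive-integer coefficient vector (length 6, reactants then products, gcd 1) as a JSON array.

A: 3·0+6·5 = 30 | 1·0+2·6+4·0+3·6 = 30
D: 3·2+6·8 = 54 | 1·5+2·7+4·8+3·1 = 54
L: 3·0+6·3 = 18 | 1·0+2·0+4·3+3·2 = 18
E: 3·0+6·6 = 36 | 1·7+2·6+4·2+3·3 = 36
G: 3·3+6·3 = 27 | 1·8+2·0+4·1+3·5 = 27
gcd(3,6,1,2,4,3) = 1

Coefficients: [3, 6, 1, 2, 4, 3]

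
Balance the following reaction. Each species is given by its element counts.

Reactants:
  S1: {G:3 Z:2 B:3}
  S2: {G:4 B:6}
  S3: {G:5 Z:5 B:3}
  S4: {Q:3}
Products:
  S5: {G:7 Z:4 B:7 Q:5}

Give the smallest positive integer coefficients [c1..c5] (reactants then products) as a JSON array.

Coefficients: [1, 2, 2, 5, 3]

G: 1·3+2·4+2·5+5·0 = 21 | 3·7 = 21
Z: 1·2+2·0+2·5+5·0 = 12 | 3·4 = 12
B: 1·3+2·6+2·3+5·0 = 21 | 3·7 = 21
Q: 1·0+2·0+2·0+5·3 = 15 | 3·5 = 15
gcd(1,2,2,5,3) = 1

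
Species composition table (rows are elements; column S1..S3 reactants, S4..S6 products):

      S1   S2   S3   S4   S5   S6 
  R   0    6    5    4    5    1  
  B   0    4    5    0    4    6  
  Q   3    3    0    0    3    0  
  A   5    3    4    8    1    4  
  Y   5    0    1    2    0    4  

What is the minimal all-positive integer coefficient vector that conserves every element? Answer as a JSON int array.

Coefficients: [2, 4, 4, 3, 6, 2]

R: 2·0+4·6+4·5 = 44 | 3·4+6·5+2·1 = 44
B: 2·0+4·4+4·5 = 36 | 3·0+6·4+2·6 = 36
Q: 2·3+4·3+4·0 = 18 | 3·0+6·3+2·0 = 18
A: 2·5+4·3+4·4 = 38 | 3·8+6·1+2·4 = 38
Y: 2·5+4·0+4·1 = 14 | 3·2+6·0+2·4 = 14
gcd(2,4,4,3,6,2) = 1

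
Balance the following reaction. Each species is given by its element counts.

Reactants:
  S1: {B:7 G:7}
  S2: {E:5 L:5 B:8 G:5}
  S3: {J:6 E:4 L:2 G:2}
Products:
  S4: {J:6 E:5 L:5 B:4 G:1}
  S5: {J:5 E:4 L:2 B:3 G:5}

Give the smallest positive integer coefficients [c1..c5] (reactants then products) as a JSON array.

Coefficients: [2, 1, 6, 1, 6]

J: 2·0+1·0+6·6 = 36 | 1·6+6·5 = 36
E: 2·0+1·5+6·4 = 29 | 1·5+6·4 = 29
L: 2·0+1·5+6·2 = 17 | 1·5+6·2 = 17
B: 2·7+1·8+6·0 = 22 | 1·4+6·3 = 22
G: 2·7+1·5+6·2 = 31 | 1·1+6·5 = 31
gcd(2,1,6,1,6) = 1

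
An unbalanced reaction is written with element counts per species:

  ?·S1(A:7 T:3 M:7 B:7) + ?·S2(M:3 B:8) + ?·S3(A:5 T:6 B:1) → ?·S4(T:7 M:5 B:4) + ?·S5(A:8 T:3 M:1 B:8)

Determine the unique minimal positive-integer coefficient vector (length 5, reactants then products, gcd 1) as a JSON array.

Coefficients: [1, 4, 5, 3, 4]

A: 1·7+4·0+5·5 = 32 | 3·0+4·8 = 32
T: 1·3+4·0+5·6 = 33 | 3·7+4·3 = 33
M: 1·7+4·3+5·0 = 19 | 3·5+4·1 = 19
B: 1·7+4·8+5·1 = 44 | 3·4+4·8 = 44
gcd(1,4,5,3,4) = 1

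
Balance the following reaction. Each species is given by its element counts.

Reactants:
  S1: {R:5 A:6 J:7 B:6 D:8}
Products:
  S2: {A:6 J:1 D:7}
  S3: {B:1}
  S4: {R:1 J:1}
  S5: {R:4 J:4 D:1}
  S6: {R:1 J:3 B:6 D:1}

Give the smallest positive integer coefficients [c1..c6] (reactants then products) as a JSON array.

Coefficients: [2, 2, 6, 5, 1, 1]

R: 2·5 = 10 | 2·0+6·0+5·1+1·4+1·1 = 10
A: 2·6 = 12 | 2·6+6·0+5·0+1·0+1·0 = 12
J: 2·7 = 14 | 2·1+6·0+5·1+1·4+1·3 = 14
B: 2·6 = 12 | 2·0+6·1+5·0+1·0+1·6 = 12
D: 2·8 = 16 | 2·7+6·0+5·0+1·1+1·1 = 16
gcd(2,2,6,5,1,1) = 1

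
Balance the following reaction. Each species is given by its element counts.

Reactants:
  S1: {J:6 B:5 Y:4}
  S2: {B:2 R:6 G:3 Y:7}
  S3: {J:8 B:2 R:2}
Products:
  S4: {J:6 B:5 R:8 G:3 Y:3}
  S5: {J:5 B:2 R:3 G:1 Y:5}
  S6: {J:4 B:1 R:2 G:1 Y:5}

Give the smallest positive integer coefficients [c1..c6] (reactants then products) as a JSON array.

Coefficients: [1, 5, 5, 3, 4, 2]

J: 1·6+5·0+5·8 = 46 | 3·6+4·5+2·4 = 46
B: 1·5+5·2+5·2 = 25 | 3·5+4·2+2·1 = 25
R: 1·0+5·6+5·2 = 40 | 3·8+4·3+2·2 = 40
G: 1·0+5·3+5·0 = 15 | 3·3+4·1+2·1 = 15
Y: 1·4+5·7+5·0 = 39 | 3·3+4·5+2·5 = 39
gcd(1,5,5,3,4,2) = 1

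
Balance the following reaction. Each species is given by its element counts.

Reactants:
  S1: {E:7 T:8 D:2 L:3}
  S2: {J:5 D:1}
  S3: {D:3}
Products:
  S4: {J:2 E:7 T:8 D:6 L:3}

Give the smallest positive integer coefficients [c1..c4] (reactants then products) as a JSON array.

J: 5·0+2·5+6·0 = 10 | 5·2 = 10
E: 5·7+2·0+6·0 = 35 | 5·7 = 35
T: 5·8+2·0+6·0 = 40 | 5·8 = 40
D: 5·2+2·1+6·3 = 30 | 5·6 = 30
L: 5·3+2·0+6·0 = 15 | 5·3 = 15
gcd(5,2,6,5) = 1

Coefficients: [5, 2, 6, 5]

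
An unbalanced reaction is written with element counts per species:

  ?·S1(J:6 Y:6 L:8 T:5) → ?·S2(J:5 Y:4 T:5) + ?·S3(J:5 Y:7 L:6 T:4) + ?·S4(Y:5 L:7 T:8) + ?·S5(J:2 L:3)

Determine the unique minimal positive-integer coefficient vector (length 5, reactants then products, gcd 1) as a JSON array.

J: 5·6 = 30 | 1·5+3·5+1·0+5·2 = 30
Y: 5·6 = 30 | 1·4+3·7+1·5+5·0 = 30
L: 5·8 = 40 | 1·0+3·6+1·7+5·3 = 40
T: 5·5 = 25 | 1·5+3·4+1·8+5·0 = 25
gcd(5,1,3,1,5) = 1

Coefficients: [5, 1, 3, 1, 5]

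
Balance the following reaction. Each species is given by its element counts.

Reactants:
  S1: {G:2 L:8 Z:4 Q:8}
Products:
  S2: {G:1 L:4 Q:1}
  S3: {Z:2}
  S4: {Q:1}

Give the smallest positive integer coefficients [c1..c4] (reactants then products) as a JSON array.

G: 1·2 = 2 | 2·1+2·0+6·0 = 2
L: 1·8 = 8 | 2·4+2·0+6·0 = 8
Z: 1·4 = 4 | 2·0+2·2+6·0 = 4
Q: 1·8 = 8 | 2·1+2·0+6·1 = 8
gcd(1,2,2,6) = 1

Coefficients: [1, 2, 2, 6]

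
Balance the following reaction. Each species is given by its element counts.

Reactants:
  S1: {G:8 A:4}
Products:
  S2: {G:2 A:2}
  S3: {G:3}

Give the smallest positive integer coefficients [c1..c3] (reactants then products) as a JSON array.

G: 3·8 = 24 | 6·2+4·3 = 24
A: 3·4 = 12 | 6·2+4·0 = 12
gcd(3,6,4) = 1

Coefficients: [3, 6, 4]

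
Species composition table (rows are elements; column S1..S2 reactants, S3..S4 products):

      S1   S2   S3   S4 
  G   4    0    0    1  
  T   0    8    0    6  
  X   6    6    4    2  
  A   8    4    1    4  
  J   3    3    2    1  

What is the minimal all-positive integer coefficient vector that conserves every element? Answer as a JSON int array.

G: 1·4+3·0 = 4 | 4·0+4·1 = 4
T: 1·0+3·8 = 24 | 4·0+4·6 = 24
X: 1·6+3·6 = 24 | 4·4+4·2 = 24
A: 1·8+3·4 = 20 | 4·1+4·4 = 20
J: 1·3+3·3 = 12 | 4·2+4·1 = 12
gcd(1,3,4,4) = 1

Coefficients: [1, 3, 4, 4]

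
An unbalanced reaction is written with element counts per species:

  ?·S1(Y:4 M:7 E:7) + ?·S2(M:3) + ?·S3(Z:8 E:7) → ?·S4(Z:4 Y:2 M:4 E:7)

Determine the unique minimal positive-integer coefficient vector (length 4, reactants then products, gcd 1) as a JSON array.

Coefficients: [3, 1, 3, 6]

Z: 3·0+1·0+3·8 = 24 | 6·4 = 24
Y: 3·4+1·0+3·0 = 12 | 6·2 = 12
M: 3·7+1·3+3·0 = 24 | 6·4 = 24
E: 3·7+1·0+3·7 = 42 | 6·7 = 42
gcd(3,1,3,6) = 1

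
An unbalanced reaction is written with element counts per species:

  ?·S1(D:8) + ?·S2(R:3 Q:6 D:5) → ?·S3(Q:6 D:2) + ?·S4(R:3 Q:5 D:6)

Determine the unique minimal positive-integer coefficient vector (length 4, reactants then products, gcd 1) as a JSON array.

R: 1·0+6·3 = 18 | 1·0+6·3 = 18
Q: 1·0+6·6 = 36 | 1·6+6·5 = 36
D: 1·8+6·5 = 38 | 1·2+6·6 = 38
gcd(1,6,1,6) = 1

Coefficients: [1, 6, 1, 6]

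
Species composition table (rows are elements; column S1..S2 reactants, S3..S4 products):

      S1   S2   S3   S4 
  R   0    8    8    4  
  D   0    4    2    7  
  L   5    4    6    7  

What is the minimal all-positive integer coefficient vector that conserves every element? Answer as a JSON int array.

Coefficients: [4, 6, 5, 2]

R: 4·0+6·8 = 48 | 5·8+2·4 = 48
D: 4·0+6·4 = 24 | 5·2+2·7 = 24
L: 4·5+6·4 = 44 | 5·6+2·7 = 44
gcd(4,6,5,2) = 1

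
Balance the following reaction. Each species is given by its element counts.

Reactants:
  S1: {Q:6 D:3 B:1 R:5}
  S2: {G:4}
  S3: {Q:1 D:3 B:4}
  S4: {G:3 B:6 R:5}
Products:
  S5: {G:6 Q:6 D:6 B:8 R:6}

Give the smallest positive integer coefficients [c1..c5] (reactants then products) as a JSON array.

G: 4·0+6·4+6·0+2·3 = 30 | 5·6 = 30
Q: 4·6+6·0+6·1+2·0 = 30 | 5·6 = 30
D: 4·3+6·0+6·3+2·0 = 30 | 5·6 = 30
B: 4·1+6·0+6·4+2·6 = 40 | 5·8 = 40
R: 4·5+6·0+6·0+2·5 = 30 | 5·6 = 30
gcd(4,6,6,2,5) = 1

Coefficients: [4, 6, 6, 2, 5]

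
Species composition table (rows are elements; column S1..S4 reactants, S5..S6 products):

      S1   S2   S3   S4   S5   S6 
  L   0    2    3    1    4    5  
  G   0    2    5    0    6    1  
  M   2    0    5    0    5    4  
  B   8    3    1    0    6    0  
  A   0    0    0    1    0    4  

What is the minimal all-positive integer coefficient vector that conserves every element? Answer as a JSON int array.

Coefficients: [2, 3, 5, 4, 5, 1]

L: 2·0+3·2+5·3+4·1 = 25 | 5·4+1·5 = 25
G: 2·0+3·2+5·5+4·0 = 31 | 5·6+1·1 = 31
M: 2·2+3·0+5·5+4·0 = 29 | 5·5+1·4 = 29
B: 2·8+3·3+5·1+4·0 = 30 | 5·6+1·0 = 30
A: 2·0+3·0+5·0+4·1 = 4 | 5·0+1·4 = 4
gcd(2,3,5,4,5,1) = 1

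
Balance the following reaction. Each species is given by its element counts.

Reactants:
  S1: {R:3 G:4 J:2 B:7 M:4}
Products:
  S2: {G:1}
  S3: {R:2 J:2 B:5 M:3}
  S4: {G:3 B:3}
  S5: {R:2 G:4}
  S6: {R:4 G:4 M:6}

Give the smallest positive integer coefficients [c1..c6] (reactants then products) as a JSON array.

Coefficients: [6, 4, 6, 4, 1, 1]

R: 6·3 = 18 | 4·0+6·2+4·0+1·2+1·4 = 18
G: 6·4 = 24 | 4·1+6·0+4·3+1·4+1·4 = 24
J: 6·2 = 12 | 4·0+6·2+4·0+1·0+1·0 = 12
B: 6·7 = 42 | 4·0+6·5+4·3+1·0+1·0 = 42
M: 6·4 = 24 | 4·0+6·3+4·0+1·0+1·6 = 24
gcd(6,4,6,4,1,1) = 1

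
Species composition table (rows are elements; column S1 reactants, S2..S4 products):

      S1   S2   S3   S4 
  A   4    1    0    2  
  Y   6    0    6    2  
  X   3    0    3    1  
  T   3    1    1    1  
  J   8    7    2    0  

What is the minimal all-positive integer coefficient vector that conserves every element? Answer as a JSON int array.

A: 2·4 = 8 | 2·1+1·0+3·2 = 8
Y: 2·6 = 12 | 2·0+1·6+3·2 = 12
X: 2·3 = 6 | 2·0+1·3+3·1 = 6
T: 2·3 = 6 | 2·1+1·1+3·1 = 6
J: 2·8 = 16 | 2·7+1·2+3·0 = 16
gcd(2,2,1,3) = 1

Coefficients: [2, 2, 1, 3]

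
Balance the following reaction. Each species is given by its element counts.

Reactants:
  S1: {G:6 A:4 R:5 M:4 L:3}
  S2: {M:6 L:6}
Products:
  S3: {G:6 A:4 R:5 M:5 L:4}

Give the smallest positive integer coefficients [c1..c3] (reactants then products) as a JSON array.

G: 6·6+1·0 = 36 | 6·6 = 36
A: 6·4+1·0 = 24 | 6·4 = 24
R: 6·5+1·0 = 30 | 6·5 = 30
M: 6·4+1·6 = 30 | 6·5 = 30
L: 6·3+1·6 = 24 | 6·4 = 24
gcd(6,1,6) = 1

Coefficients: [6, 1, 6]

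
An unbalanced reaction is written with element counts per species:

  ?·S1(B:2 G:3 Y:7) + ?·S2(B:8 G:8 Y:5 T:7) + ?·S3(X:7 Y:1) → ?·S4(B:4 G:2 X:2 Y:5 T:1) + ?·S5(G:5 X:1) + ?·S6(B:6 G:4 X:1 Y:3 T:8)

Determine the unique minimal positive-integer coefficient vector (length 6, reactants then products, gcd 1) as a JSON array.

B: 1·2+4·8+2·0 = 34 | 4·4+3·0+3·6 = 34
G: 1·3+4·8+2·0 = 35 | 4·2+3·5+3·4 = 35
X: 1·0+4·0+2·7 = 14 | 4·2+3·1+3·1 = 14
Y: 1·7+4·5+2·1 = 29 | 4·5+3·0+3·3 = 29
T: 1·0+4·7+2·0 = 28 | 4·1+3·0+3·8 = 28
gcd(1,4,2,4,3,3) = 1

Coefficients: [1, 4, 2, 4, 3, 3]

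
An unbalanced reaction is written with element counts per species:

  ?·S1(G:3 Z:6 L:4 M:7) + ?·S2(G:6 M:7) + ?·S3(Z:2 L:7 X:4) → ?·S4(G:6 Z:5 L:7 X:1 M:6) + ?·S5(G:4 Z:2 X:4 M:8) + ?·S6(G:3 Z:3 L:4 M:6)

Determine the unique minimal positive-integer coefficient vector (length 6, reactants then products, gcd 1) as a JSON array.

Coefficients: [6, 6, 4, 4, 3, 6]

G: 6·3+6·6+4·0 = 54 | 4·6+3·4+6·3 = 54
Z: 6·6+6·0+4·2 = 44 | 4·5+3·2+6·3 = 44
L: 6·4+6·0+4·7 = 52 | 4·7+3·0+6·4 = 52
X: 6·0+6·0+4·4 = 16 | 4·1+3·4+6·0 = 16
M: 6·7+6·7+4·0 = 84 | 4·6+3·8+6·6 = 84
gcd(6,6,4,4,3,6) = 1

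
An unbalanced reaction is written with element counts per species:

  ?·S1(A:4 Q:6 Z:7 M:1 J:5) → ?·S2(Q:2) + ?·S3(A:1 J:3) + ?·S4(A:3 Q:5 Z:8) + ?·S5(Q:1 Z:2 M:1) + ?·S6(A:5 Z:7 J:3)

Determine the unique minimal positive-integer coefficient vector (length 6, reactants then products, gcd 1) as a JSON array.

Coefficients: [3, 5, 4, 1, 3, 1]

A: 3·4 = 12 | 5·0+4·1+1·3+3·0+1·5 = 12
Q: 3·6 = 18 | 5·2+4·0+1·5+3·1+1·0 = 18
Z: 3·7 = 21 | 5·0+4·0+1·8+3·2+1·7 = 21
M: 3·1 = 3 | 5·0+4·0+1·0+3·1+1·0 = 3
J: 3·5 = 15 | 5·0+4·3+1·0+3·0+1·3 = 15
gcd(3,5,4,1,3,1) = 1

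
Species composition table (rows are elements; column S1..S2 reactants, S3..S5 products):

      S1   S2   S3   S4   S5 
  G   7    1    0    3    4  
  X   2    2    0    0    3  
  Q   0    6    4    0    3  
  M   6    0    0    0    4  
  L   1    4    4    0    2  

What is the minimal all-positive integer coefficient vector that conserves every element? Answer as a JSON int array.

Coefficients: [4, 5, 3, 3, 6]

G: 4·7+5·1 = 33 | 3·0+3·3+6·4 = 33
X: 4·2+5·2 = 18 | 3·0+3·0+6·3 = 18
Q: 4·0+5·6 = 30 | 3·4+3·0+6·3 = 30
M: 4·6+5·0 = 24 | 3·0+3·0+6·4 = 24
L: 4·1+5·4 = 24 | 3·4+3·0+6·2 = 24
gcd(4,5,3,3,6) = 1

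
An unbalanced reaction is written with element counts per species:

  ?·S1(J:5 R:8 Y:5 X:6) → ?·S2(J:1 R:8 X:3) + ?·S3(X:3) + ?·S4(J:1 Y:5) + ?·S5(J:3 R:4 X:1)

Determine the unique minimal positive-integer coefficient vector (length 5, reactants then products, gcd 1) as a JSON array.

J: 5·5 = 25 | 2·1+6·0+5·1+6·3 = 25
R: 5·8 = 40 | 2·8+6·0+5·0+6·4 = 40
Y: 5·5 = 25 | 2·0+6·0+5·5+6·0 = 25
X: 5·6 = 30 | 2·3+6·3+5·0+6·1 = 30
gcd(5,2,6,5,6) = 1

Coefficients: [5, 2, 6, 5, 6]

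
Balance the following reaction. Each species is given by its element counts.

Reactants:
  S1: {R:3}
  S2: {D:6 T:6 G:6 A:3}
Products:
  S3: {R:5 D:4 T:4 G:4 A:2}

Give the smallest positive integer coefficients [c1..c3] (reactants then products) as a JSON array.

Coefficients: [5, 2, 3]

R: 5·3+2·0 = 15 | 3·5 = 15
D: 5·0+2·6 = 12 | 3·4 = 12
T: 5·0+2·6 = 12 | 3·4 = 12
G: 5·0+2·6 = 12 | 3·4 = 12
A: 5·0+2·3 = 6 | 3·2 = 6
gcd(5,2,3) = 1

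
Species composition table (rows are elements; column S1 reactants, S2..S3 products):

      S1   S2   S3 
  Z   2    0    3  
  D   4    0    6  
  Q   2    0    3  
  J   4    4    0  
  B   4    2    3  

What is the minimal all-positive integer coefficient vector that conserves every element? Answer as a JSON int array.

Z: 3·2 = 6 | 3·0+2·3 = 6
D: 3·4 = 12 | 3·0+2·6 = 12
Q: 3·2 = 6 | 3·0+2·3 = 6
J: 3·4 = 12 | 3·4+2·0 = 12
B: 3·4 = 12 | 3·2+2·3 = 12
gcd(3,3,2) = 1

Coefficients: [3, 3, 2]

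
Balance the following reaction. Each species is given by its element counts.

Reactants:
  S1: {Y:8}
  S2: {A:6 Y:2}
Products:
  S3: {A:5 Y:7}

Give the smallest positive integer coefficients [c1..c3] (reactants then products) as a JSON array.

A: 4·0+5·6 = 30 | 6·5 = 30
Y: 4·8+5·2 = 42 | 6·7 = 42
gcd(4,5,6) = 1

Coefficients: [4, 5, 6]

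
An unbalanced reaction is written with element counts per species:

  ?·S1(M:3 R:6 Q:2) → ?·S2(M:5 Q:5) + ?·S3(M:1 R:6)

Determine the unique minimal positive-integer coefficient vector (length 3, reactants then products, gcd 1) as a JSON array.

Coefficients: [5, 2, 5]

M: 5·3 = 15 | 2·5+5·1 = 15
R: 5·6 = 30 | 2·0+5·6 = 30
Q: 5·2 = 10 | 2·5+5·0 = 10
gcd(5,2,5) = 1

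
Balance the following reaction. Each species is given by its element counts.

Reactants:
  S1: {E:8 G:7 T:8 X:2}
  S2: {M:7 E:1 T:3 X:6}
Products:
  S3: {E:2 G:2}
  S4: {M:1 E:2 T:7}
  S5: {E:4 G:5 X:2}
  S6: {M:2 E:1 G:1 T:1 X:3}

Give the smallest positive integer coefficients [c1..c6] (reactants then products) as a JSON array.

Coefficients: [5, 2, 3, 6, 5, 4]

M: 5·0+2·7 = 14 | 3·0+6·1+5·0+4·2 = 14
E: 5·8+2·1 = 42 | 3·2+6·2+5·4+4·1 = 42
G: 5·7+2·0 = 35 | 3·2+6·0+5·5+4·1 = 35
T: 5·8+2·3 = 46 | 3·0+6·7+5·0+4·1 = 46
X: 5·2+2·6 = 22 | 3·0+6·0+5·2+4·3 = 22
gcd(5,2,3,6,5,4) = 1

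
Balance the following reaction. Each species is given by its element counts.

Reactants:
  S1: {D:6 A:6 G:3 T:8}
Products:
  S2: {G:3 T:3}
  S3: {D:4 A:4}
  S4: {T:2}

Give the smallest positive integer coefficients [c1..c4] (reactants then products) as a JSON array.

Coefficients: [2, 2, 3, 5]

D: 2·6 = 12 | 2·0+3·4+5·0 = 12
A: 2·6 = 12 | 2·0+3·4+5·0 = 12
G: 2·3 = 6 | 2·3+3·0+5·0 = 6
T: 2·8 = 16 | 2·3+3·0+5·2 = 16
gcd(2,2,3,5) = 1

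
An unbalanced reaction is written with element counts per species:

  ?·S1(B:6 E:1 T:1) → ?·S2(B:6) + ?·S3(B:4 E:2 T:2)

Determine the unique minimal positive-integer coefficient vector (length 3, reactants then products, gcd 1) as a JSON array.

Coefficients: [6, 4, 3]

B: 6·6 = 36 | 4·6+3·4 = 36
E: 6·1 = 6 | 4·0+3·2 = 6
T: 6·1 = 6 | 4·0+3·2 = 6
gcd(6,4,3) = 1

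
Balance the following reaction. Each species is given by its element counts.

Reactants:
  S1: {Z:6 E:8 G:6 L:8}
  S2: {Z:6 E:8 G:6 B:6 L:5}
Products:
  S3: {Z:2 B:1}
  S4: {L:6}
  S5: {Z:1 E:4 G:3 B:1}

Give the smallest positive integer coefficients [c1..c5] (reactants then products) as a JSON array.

Z: 1·6+2·6 = 18 | 6·2+3·0+6·1 = 18
E: 1·8+2·8 = 24 | 6·0+3·0+6·4 = 24
G: 1·6+2·6 = 18 | 6·0+3·0+6·3 = 18
B: 1·0+2·6 = 12 | 6·1+3·0+6·1 = 12
L: 1·8+2·5 = 18 | 6·0+3·6+6·0 = 18
gcd(1,2,6,3,6) = 1

Coefficients: [1, 2, 6, 3, 6]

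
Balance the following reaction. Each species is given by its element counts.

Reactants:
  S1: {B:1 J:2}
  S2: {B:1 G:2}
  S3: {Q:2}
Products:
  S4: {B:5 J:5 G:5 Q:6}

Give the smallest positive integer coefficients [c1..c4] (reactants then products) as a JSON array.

B: 5·1+5·1+6·0 = 10 | 2·5 = 10
J: 5·2+5·0+6·0 = 10 | 2·5 = 10
G: 5·0+5·2+6·0 = 10 | 2·5 = 10
Q: 5·0+5·0+6·2 = 12 | 2·6 = 12
gcd(5,5,6,2) = 1

Coefficients: [5, 5, 6, 2]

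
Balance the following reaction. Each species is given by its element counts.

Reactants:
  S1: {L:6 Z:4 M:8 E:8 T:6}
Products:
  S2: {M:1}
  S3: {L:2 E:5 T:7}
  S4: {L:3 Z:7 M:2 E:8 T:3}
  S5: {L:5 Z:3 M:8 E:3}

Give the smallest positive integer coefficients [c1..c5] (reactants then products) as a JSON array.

L: 4·6 = 24 | 6·0+3·2+1·3+3·5 = 24
Z: 4·4 = 16 | 6·0+3·0+1·7+3·3 = 16
M: 4·8 = 32 | 6·1+3·0+1·2+3·8 = 32
E: 4·8 = 32 | 6·0+3·5+1·8+3·3 = 32
T: 4·6 = 24 | 6·0+3·7+1·3+3·0 = 24
gcd(4,6,3,1,3) = 1

Coefficients: [4, 6, 3, 1, 3]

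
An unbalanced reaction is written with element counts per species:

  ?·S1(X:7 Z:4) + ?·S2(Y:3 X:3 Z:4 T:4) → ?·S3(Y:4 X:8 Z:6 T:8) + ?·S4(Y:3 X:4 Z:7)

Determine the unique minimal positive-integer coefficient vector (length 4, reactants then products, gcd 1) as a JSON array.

Coefficients: [2, 6, 3, 2]

Y: 2·0+6·3 = 18 | 3·4+2·3 = 18
X: 2·7+6·3 = 32 | 3·8+2·4 = 32
Z: 2·4+6·4 = 32 | 3·6+2·7 = 32
T: 2·0+6·4 = 24 | 3·8+2·0 = 24
gcd(2,6,3,2) = 1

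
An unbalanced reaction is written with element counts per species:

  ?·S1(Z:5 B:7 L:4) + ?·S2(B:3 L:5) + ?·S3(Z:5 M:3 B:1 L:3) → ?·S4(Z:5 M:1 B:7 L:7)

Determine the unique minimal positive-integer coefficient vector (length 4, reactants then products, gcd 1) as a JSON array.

Coefficients: [2, 2, 1, 3]

Z: 2·5+2·0+1·5 = 15 | 3·5 = 15
M: 2·0+2·0+1·3 = 3 | 3·1 = 3
B: 2·7+2·3+1·1 = 21 | 3·7 = 21
L: 2·4+2·5+1·3 = 21 | 3·7 = 21
gcd(2,2,1,3) = 1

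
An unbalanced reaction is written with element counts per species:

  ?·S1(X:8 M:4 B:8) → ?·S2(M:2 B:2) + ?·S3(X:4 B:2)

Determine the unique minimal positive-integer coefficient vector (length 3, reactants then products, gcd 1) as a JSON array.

X: 1·8 = 8 | 2·0+2·4 = 8
M: 1·4 = 4 | 2·2+2·0 = 4
B: 1·8 = 8 | 2·2+2·2 = 8
gcd(1,2,2) = 1

Coefficients: [1, 2, 2]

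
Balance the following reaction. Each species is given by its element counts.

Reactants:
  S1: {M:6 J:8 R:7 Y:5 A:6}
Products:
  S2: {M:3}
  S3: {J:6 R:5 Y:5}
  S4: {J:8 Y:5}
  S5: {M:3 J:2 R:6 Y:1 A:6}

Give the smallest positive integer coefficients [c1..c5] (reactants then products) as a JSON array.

M: 5·6 = 30 | 5·3+1·0+3·0+5·3 = 30
J: 5·8 = 40 | 5·0+1·6+3·8+5·2 = 40
R: 5·7 = 35 | 5·0+1·5+3·0+5·6 = 35
Y: 5·5 = 25 | 5·0+1·5+3·5+5·1 = 25
A: 5·6 = 30 | 5·0+1·0+3·0+5·6 = 30
gcd(5,5,1,3,5) = 1

Coefficients: [5, 5, 1, 3, 5]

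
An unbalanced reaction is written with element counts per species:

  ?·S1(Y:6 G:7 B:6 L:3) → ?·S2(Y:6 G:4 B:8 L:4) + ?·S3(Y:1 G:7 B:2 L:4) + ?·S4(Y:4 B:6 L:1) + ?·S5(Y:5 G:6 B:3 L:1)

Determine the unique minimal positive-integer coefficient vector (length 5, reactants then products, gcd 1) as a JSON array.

Y: 6·6 = 36 | 1·6+2·1+2·4+4·5 = 36
G: 6·7 = 42 | 1·4+2·7+2·0+4·6 = 42
B: 6·6 = 36 | 1·8+2·2+2·6+4·3 = 36
L: 6·3 = 18 | 1·4+2·4+2·1+4·1 = 18
gcd(6,1,2,2,4) = 1

Coefficients: [6, 1, 2, 2, 4]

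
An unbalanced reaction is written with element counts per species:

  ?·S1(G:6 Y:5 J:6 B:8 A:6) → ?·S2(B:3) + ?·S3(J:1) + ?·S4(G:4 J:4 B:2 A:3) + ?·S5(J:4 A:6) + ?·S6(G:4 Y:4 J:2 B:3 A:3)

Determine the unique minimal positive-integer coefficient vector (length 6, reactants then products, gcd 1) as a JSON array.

G: 4·6 = 24 | 5·0+6·0+1·4+1·0+5·4 = 24
Y: 4·5 = 20 | 5·0+6·0+1·0+1·0+5·4 = 20
J: 4·6 = 24 | 5·0+6·1+1·4+1·4+5·2 = 24
B: 4·8 = 32 | 5·3+6·0+1·2+1·0+5·3 = 32
A: 4·6 = 24 | 5·0+6·0+1·3+1·6+5·3 = 24
gcd(4,5,6,1,1,5) = 1

Coefficients: [4, 5, 6, 1, 1, 5]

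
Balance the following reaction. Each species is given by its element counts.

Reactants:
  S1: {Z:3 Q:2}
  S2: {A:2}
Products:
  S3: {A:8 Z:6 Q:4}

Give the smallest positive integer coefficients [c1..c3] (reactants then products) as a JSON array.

A: 2·0+4·2 = 8 | 1·8 = 8
Z: 2·3+4·0 = 6 | 1·6 = 6
Q: 2·2+4·0 = 4 | 1·4 = 4
gcd(2,4,1) = 1

Coefficients: [2, 4, 1]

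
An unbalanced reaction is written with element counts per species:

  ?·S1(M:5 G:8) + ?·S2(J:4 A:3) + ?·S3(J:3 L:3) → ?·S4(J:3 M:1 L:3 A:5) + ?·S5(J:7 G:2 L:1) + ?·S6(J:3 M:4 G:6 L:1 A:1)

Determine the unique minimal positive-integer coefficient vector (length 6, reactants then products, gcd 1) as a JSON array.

Coefficients: [3, 6, 5, 3, 3, 3]

J: 3·0+6·4+5·3 = 39 | 3·3+3·7+3·3 = 39
M: 3·5+6·0+5·0 = 15 | 3·1+3·0+3·4 = 15
G: 3·8+6·0+5·0 = 24 | 3·0+3·2+3·6 = 24
L: 3·0+6·0+5·3 = 15 | 3·3+3·1+3·1 = 15
A: 3·0+6·3+5·0 = 18 | 3·5+3·0+3·1 = 18
gcd(3,6,5,3,3,3) = 1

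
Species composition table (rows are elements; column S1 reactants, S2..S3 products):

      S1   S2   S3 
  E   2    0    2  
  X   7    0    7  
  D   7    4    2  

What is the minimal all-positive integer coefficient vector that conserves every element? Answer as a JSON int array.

Coefficients: [4, 5, 4]

E: 4·2 = 8 | 5·0+4·2 = 8
X: 4·7 = 28 | 5·0+4·7 = 28
D: 4·7 = 28 | 5·4+4·2 = 28
gcd(4,5,4) = 1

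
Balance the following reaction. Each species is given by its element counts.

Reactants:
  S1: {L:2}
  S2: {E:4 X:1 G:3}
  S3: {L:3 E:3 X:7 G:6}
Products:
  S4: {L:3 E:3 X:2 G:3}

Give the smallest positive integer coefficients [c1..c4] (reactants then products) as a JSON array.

Coefficients: [6, 3, 1, 5]

L: 6·2+3·0+1·3 = 15 | 5·3 = 15
E: 6·0+3·4+1·3 = 15 | 5·3 = 15
X: 6·0+3·1+1·7 = 10 | 5·2 = 10
G: 6·0+3·3+1·6 = 15 | 5·3 = 15
gcd(6,3,1,5) = 1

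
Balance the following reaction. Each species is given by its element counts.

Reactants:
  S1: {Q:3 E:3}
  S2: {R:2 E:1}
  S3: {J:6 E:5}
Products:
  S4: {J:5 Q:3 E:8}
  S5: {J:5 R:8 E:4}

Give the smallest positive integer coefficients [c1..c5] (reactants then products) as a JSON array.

J: 5·0+4·0+5·6 = 30 | 5·5+1·5 = 30
Q: 5·3+4·0+5·0 = 15 | 5·3+1·0 = 15
R: 5·0+4·2+5·0 = 8 | 5·0+1·8 = 8
E: 5·3+4·1+5·5 = 44 | 5·8+1·4 = 44
gcd(5,4,5,5,1) = 1

Coefficients: [5, 4, 5, 5, 1]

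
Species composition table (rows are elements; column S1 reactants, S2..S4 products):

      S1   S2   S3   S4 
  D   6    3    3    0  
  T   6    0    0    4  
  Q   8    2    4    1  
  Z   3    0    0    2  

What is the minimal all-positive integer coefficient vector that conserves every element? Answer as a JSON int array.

Coefficients: [4, 3, 5, 6]

D: 4·6 = 24 | 3·3+5·3+6·0 = 24
T: 4·6 = 24 | 3·0+5·0+6·4 = 24
Q: 4·8 = 32 | 3·2+5·4+6·1 = 32
Z: 4·3 = 12 | 3·0+5·0+6·2 = 12
gcd(4,3,5,6) = 1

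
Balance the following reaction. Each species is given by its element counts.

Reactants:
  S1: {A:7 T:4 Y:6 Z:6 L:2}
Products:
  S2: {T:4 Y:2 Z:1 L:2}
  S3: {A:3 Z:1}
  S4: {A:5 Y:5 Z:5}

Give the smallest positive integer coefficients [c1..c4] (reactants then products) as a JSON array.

A: 5·7 = 35 | 5·0+5·3+4·5 = 35
T: 5·4 = 20 | 5·4+5·0+4·0 = 20
Y: 5·6 = 30 | 5·2+5·0+4·5 = 30
Z: 5·6 = 30 | 5·1+5·1+4·5 = 30
L: 5·2 = 10 | 5·2+5·0+4·0 = 10
gcd(5,5,5,4) = 1

Coefficients: [5, 5, 5, 4]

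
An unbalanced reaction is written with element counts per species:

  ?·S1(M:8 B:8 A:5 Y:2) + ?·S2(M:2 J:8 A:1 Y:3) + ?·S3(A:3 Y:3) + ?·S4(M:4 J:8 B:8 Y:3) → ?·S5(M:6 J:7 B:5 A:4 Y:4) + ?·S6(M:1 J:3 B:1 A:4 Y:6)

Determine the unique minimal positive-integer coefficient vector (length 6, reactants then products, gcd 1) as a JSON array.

M: 3·8+5·2+4·0+1·4 = 38 | 6·6+2·1 = 38
J: 3·0+5·8+4·0+1·8 = 48 | 6·7+2·3 = 48
B: 3·8+5·0+4·0+1·8 = 32 | 6·5+2·1 = 32
A: 3·5+5·1+4·3+1·0 = 32 | 6·4+2·4 = 32
Y: 3·2+5·3+4·3+1·3 = 36 | 6·4+2·6 = 36
gcd(3,5,4,1,6,2) = 1

Coefficients: [3, 5, 4, 1, 6, 2]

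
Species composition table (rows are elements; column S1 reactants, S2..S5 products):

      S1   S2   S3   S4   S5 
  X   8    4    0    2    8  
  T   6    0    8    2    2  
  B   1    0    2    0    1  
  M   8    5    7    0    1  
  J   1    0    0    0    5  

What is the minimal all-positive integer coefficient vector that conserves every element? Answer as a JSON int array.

X: 5·8 = 40 | 5·4+2·0+6·2+1·8 = 40
T: 5·6 = 30 | 5·0+2·8+6·2+1·2 = 30
B: 5·1 = 5 | 5·0+2·2+6·0+1·1 = 5
M: 5·8 = 40 | 5·5+2·7+6·0+1·1 = 40
J: 5·1 = 5 | 5·0+2·0+6·0+1·5 = 5
gcd(5,5,2,6,1) = 1

Coefficients: [5, 5, 2, 6, 1]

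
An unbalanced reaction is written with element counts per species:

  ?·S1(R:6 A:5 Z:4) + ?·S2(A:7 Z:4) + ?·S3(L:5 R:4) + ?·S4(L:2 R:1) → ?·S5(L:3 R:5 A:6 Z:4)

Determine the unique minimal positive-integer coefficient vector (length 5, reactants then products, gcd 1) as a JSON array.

Coefficients: [3, 3, 2, 4, 6]

L: 3·0+3·0+2·5+4·2 = 18 | 6·3 = 18
R: 3·6+3·0+2·4+4·1 = 30 | 6·5 = 30
A: 3·5+3·7+2·0+4·0 = 36 | 6·6 = 36
Z: 3·4+3·4+2·0+4·0 = 24 | 6·4 = 24
gcd(3,3,2,4,6) = 1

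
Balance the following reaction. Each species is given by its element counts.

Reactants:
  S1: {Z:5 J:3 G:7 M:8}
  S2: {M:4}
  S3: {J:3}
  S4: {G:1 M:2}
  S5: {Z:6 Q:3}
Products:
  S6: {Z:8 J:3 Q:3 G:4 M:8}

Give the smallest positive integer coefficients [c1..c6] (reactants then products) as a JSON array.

Z: 2·5+3·0+3·0+6·0+5·6 = 40 | 5·8 = 40
J: 2·3+3·0+3·3+6·0+5·0 = 15 | 5·3 = 15
Q: 2·0+3·0+3·0+6·0+5·3 = 15 | 5·3 = 15
G: 2·7+3·0+3·0+6·1+5·0 = 20 | 5·4 = 20
M: 2·8+3·4+3·0+6·2+5·0 = 40 | 5·8 = 40
gcd(2,3,3,6,5,5) = 1

Coefficients: [2, 3, 3, 6, 5, 5]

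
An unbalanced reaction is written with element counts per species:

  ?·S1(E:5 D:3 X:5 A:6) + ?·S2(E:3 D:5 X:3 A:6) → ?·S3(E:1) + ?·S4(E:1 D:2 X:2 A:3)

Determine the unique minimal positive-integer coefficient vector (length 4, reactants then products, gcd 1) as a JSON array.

E: 1·5+1·3 = 8 | 4·1+4·1 = 8
D: 1·3+1·5 = 8 | 4·0+4·2 = 8
X: 1·5+1·3 = 8 | 4·0+4·2 = 8
A: 1·6+1·6 = 12 | 4·0+4·3 = 12
gcd(1,1,4,4) = 1

Coefficients: [1, 1, 4, 4]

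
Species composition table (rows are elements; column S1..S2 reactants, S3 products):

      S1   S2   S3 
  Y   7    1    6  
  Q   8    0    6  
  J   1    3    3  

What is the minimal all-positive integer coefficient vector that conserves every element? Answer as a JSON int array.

Y: 3·7+3·1 = 24 | 4·6 = 24
Q: 3·8+3·0 = 24 | 4·6 = 24
J: 3·1+3·3 = 12 | 4·3 = 12
gcd(3,3,4) = 1

Coefficients: [3, 3, 4]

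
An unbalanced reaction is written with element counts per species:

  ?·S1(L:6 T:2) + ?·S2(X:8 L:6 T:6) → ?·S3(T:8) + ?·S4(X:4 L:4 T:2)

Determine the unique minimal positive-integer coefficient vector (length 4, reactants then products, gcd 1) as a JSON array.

X: 1·0+3·8 = 24 | 1·0+6·4 = 24
L: 1·6+3·6 = 24 | 1·0+6·4 = 24
T: 1·2+3·6 = 20 | 1·8+6·2 = 20
gcd(1,3,1,6) = 1

Coefficients: [1, 3, 1, 6]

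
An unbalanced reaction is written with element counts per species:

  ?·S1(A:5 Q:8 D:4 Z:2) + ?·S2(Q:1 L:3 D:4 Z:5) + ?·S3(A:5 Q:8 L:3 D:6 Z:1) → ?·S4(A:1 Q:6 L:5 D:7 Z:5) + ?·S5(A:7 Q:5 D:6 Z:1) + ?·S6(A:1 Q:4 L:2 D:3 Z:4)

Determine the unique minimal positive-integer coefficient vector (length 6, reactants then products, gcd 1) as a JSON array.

Coefficients: [3, 4, 1, 1, 2, 5]

A: 3·5+4·0+1·5 = 20 | 1·1+2·7+5·1 = 20
Q: 3·8+4·1+1·8 = 36 | 1·6+2·5+5·4 = 36
L: 3·0+4·3+1·3 = 15 | 1·5+2·0+5·2 = 15
D: 3·4+4·4+1·6 = 34 | 1·7+2·6+5·3 = 34
Z: 3·2+4·5+1·1 = 27 | 1·5+2·1+5·4 = 27
gcd(3,4,1,1,2,5) = 1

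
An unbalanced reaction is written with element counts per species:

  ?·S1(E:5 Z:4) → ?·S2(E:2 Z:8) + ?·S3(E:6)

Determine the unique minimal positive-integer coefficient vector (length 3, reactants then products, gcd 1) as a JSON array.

Coefficients: [6, 3, 4]

E: 6·5 = 30 | 3·2+4·6 = 30
Z: 6·4 = 24 | 3·8+4·0 = 24
gcd(6,3,4) = 1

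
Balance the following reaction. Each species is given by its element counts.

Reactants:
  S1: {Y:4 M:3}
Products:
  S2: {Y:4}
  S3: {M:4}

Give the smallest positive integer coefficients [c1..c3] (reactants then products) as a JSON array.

Coefficients: [4, 4, 3]

Y: 4·4 = 16 | 4·4+3·0 = 16
M: 4·3 = 12 | 4·0+3·4 = 12
gcd(4,4,3) = 1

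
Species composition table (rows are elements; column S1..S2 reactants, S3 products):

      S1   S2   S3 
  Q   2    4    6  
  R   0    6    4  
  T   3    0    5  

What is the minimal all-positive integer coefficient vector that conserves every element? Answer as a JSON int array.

Q: 5·2+2·4 = 18 | 3·6 = 18
R: 5·0+2·6 = 12 | 3·4 = 12
T: 5·3+2·0 = 15 | 3·5 = 15
gcd(5,2,3) = 1

Coefficients: [5, 2, 3]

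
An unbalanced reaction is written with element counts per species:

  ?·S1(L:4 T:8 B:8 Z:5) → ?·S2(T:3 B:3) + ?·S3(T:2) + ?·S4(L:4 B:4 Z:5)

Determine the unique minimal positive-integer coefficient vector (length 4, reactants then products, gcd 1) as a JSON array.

Coefficients: [3, 4, 6, 3]

L: 3·4 = 12 | 4·0+6·0+3·4 = 12
T: 3·8 = 24 | 4·3+6·2+3·0 = 24
B: 3·8 = 24 | 4·3+6·0+3·4 = 24
Z: 3·5 = 15 | 4·0+6·0+3·5 = 15
gcd(3,4,6,3) = 1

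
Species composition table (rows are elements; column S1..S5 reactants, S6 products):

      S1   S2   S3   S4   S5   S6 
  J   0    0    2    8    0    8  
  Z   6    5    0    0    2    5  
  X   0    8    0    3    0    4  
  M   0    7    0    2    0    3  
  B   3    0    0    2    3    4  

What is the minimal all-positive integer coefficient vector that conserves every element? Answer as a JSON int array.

J: 3·0+1·0+4·2+4·8+1·0 = 40 | 5·8 = 40
Z: 3·6+1·5+4·0+4·0+1·2 = 25 | 5·5 = 25
X: 3·0+1·8+4·0+4·3+1·0 = 20 | 5·4 = 20
M: 3·0+1·7+4·0+4·2+1·0 = 15 | 5·3 = 15
B: 3·3+1·0+4·0+4·2+1·3 = 20 | 5·4 = 20
gcd(3,1,4,4,1,5) = 1

Coefficients: [3, 1, 4, 4, 1, 5]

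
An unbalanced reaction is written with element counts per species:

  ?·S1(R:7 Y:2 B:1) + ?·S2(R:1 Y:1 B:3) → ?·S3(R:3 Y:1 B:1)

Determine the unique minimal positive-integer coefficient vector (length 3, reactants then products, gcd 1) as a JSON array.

Coefficients: [2, 1, 5]

R: 2·7+1·1 = 15 | 5·3 = 15
Y: 2·2+1·1 = 5 | 5·1 = 5
B: 2·1+1·3 = 5 | 5·1 = 5
gcd(2,1,5) = 1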